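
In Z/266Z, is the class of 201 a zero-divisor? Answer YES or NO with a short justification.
gcd(201, 266) = 1, so 201 is a unit in Z/266Z (it has a multiplicative inverse). A unit cannot be a zero-divisor: if 201·b ≡ 0 then multiplying both sides by 201^(−1) gives b ≡ 0. So 201 is not a zero-divisor.

Final answer: NO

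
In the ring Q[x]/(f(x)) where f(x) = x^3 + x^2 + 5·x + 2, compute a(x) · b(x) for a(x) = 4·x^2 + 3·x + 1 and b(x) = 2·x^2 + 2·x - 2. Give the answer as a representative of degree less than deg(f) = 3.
a · b ≡ -46·x^2 - 50·x - 14 (mod f(x))

First multiply in Q[x] without reducing: a · b = 8·x^4 + 14·x^3 - 4·x - 2. Now divide by f(x) = x^3 + x^2 + 5·x + 2, eliminating the leading term at each step:
  leading term 8·x^4: subtract (8·x)·f(x) = 8·x^4 + 8·x^3 + 40·x^2 + 16·x, leaving 6·x^3 - 40·x^2 - 20·x - 2
  leading term 6·x^3: subtract (6)·f(x) = 6·x^3 + 6·x^2 + 30·x + 12, leaving -46·x^2 - 50·x - 14
The degree is now < 3, so this is the remainder. Hence a · b ≡ -46·x^2 - 50·x - 14 in Q[x]/(f).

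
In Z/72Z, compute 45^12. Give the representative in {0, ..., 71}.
9

Use repeated squaring. Binary(12) = 1100. Walk through the bits of the exponent 12 left-to-right: at each bit after the leading one, square the running value, then multiply by 45 if the bit is 1 (always reducing mod 72):
  bit 1 = 1 (leading): start with 45.
  bit 2 = 1: square 45^2 = 2025 ≡ 9; bit is 1, so multiply 9·45 = 405 ≡ 45 (mod 72).
  bit 3 = 0: square 45^2 = 2025 ≡ 9 (mod 72).
  bit 4 = 0: square 9^2 = 81 ≡ 9 (mod 72).
Final value: 45^12 ≡ 9 (mod 72).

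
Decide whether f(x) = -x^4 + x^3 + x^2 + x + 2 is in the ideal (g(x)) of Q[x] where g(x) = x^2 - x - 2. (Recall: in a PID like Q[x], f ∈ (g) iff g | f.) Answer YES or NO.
YES

In Q[x] the ideal (g) consists of all multiples of g, so f ∈ (g) iff g | f, i.e. iff the remainder of f on division by g is 0. Divide f by g (g is monic, so eliminate the leading term of the running remainder at each step):
  leading term -x^4: subtract (-x^2)·g(x) = -x^4 + x^3 + 2·x^2, leaving -x^2 + x + 2
  leading term -x^2: subtract (-1)·g(x) = -x^2 + x + 2, leaving 0
The remainder is 0, so f(x) = g(x) · h(x) with h(x) = -x^2 - 1. Hence g | f, i.e. f ∈ (g).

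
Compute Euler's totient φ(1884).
φ(1884) = 624

φ is multiplicative, with φ(p^e) = p^e − p^(e−1). Factorise 1884 = 2^2 · 3 · 157. Then
  φ(1884) = (2^2 − 2^1) · (3 − 1) · (157 − 1) = 2 · 2 · 156 = 624.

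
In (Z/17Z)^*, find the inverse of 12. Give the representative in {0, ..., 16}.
Apply the extended Euclidean algorithm to (17, 12), tracking rows (r, s, t) with s·17 + t·12 = r. Each division r_prev = q·r_cur + r_new produces the new row as (previous row) − q·(current row):
  row A: (17, 1, 0)   [1·17 + 0·12 = 17]
  row B: (12, 0, 1)   [0·17 + 1·12 = 12]
  17 = 1·12 + 5   → row C = row A − 1·row B = (5, 1, −1)   [check: 1·17 − 1·12 = 5]
  12 = 2·5 + 2   → row D = row B − 2·row C = (2, −2, 3)   [check: −2·17 + 3·12 = 2]
  5 = 2·2 + 1   → row E = row C − 2·row D = (1, 5, −7)   [check: 5·17 − 7·12 = 1]
  2 = 2·1 + 0   → remainder 0, stop. gcd = 1 (last nonzero row E).
The gcd is 1, so 12 is invertible mod 17. The last nonzero row gives 5·17 − 7·12 = 1, so t = −7. So 12^(−1) ≡ −7 ≡ 10 (mod 17). Verify: 12 · 10 = 120 ≡ 1 (mod 17). ✓

Final answer: 12^(−1) ≡ 10 (mod 17)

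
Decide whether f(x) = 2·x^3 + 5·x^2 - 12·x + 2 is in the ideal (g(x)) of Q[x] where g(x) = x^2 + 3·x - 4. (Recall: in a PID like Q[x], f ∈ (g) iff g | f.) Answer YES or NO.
In Q[x] the ideal (g) consists of all multiples of g, so f ∈ (g) iff g | f, i.e. iff the remainder of f on division by g is 0. Divide f by g (g is monic, so eliminate the leading term of the running remainder at each step):
  leading term 2·x^3: subtract (2·x)·g(x) = 2·x^3 + 6·x^2 - 8·x, leaving -x^2 - 4·x + 2
  leading term -x^2: subtract (-1)·g(x) = -x^2 - 3·x + 4, leaving -x - 2
The remainder r(x) = -x - 2 ≠ 0 (and deg r < deg g), so g ∤ f, i.e. f ∉ (g).

Final answer: NO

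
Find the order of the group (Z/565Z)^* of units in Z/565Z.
(Z/565Z)^* consists of the classes a with gcd(a, 565) = 1, so its order is φ(565). φ is multiplicative, with φ(p^e) = p^e − p^(e−1). Factorise 565 = 5 · 113. Then
  φ(565) = (5 − 1) · (113 − 1) = 4 · 112 = 448.
Thus |(Z/565Z)^*| = 448.

Final answer: |(Z/565Z)^*| = 448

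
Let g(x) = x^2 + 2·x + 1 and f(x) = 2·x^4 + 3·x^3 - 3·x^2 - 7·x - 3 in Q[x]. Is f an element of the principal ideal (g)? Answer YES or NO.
In Q[x] the ideal (g) consists of all multiples of g, so f ∈ (g) iff g | f, i.e. iff the remainder of f on division by g is 0. Divide f by g (g is monic, so eliminate the leading term of the running remainder at each step):
  leading term 2·x^4: subtract (2·x^2)·g(x) = 2·x^4 + 4·x^3 + 2·x^2, leaving -x^3 - 5·x^2 - 7·x - 3
  leading term -x^3: subtract (-x)·g(x) = -x^3 - 2·x^2 - x, leaving -3·x^2 - 6·x - 3
  leading term -3·x^2: subtract (-3)·g(x) = -3·x^2 - 6·x - 3, leaving 0
The remainder is 0, so f(x) = g(x) · h(x) with h(x) = 2·x^2 - x - 3. Hence g | f, i.e. f ∈ (g).

Final answer: YES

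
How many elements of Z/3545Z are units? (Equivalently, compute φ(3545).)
An element a ∈ Z/3545Z is a unit iff gcd(a, 3545) = 1, so the number of units is φ(3545). φ is multiplicative, with φ(p^e) = p^e − p^(e−1). Factorise 3545 = 5 · 709. Then
  φ(3545) = (5 − 1) · (709 − 1) = 4 · 708 = 2832.

Final answer: Z/3545Z has φ(3545) = 2832 units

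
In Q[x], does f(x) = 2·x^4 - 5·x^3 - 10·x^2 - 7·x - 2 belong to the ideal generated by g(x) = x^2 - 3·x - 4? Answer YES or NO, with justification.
In Q[x] the ideal (g) consists of all multiples of g, so f ∈ (g) iff g | f, i.e. iff the remainder of f on division by g is 0. Divide f by g (g is monic, so eliminate the leading term of the running remainder at each step):
  leading term 2·x^4: subtract (2·x^2)·g(x) = 2·x^4 - 6·x^3 - 8·x^2, leaving x^3 - 2·x^2 - 7·x - 2
  leading term x^3: subtract (x)·g(x) = x^3 - 3·x^2 - 4·x, leaving x^2 - 3·x - 2
  leading term x^2: subtract (1)·g(x) = x^2 - 3·x - 4, leaving 2
The remainder r(x) = 2 ≠ 0 (and deg r < deg g), so g ∤ f, i.e. f ∉ (g).

Final answer: NO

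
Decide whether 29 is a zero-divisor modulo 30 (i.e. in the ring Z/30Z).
gcd(29, 30) = 1, so 29 is a unit in Z/30Z (it has a multiplicative inverse). A unit cannot be a zero-divisor: if 29·b ≡ 0 then multiplying both sides by 29^(−1) gives b ≡ 0. So 29 is not a zero-divisor.

Final answer: NO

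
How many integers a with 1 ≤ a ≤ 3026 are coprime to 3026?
The number of a ∈ {1, ..., 3026} with gcd(a, 3026) = 1 is by definition Euler's totient φ(3026). φ is multiplicative, with φ(p^e) = p^e − p^(e−1). Factorise 3026 = 2 · 17 · 89. Then
  φ(3026) = (2 − 1) · (17 − 1) · (89 − 1) = 1 · 16 · 88 = 1408.
So there are 1408 such integers.

Final answer: 1408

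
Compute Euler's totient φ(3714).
φ is multiplicative, with φ(p^e) = p^e − p^(e−1). Factorise 3714 = 2 · 3 · 619. Then
  φ(3714) = (2 − 1) · (3 − 1) · (619 − 1) = 1 · 2 · 618 = 1236.

Final answer: φ(3714) = 1236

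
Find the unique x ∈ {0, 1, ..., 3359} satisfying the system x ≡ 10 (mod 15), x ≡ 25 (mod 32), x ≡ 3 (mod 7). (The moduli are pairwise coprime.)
The moduli 15, 32, 7 are pairwise coprime, so by the CRT there is a unique solution mod 15·32·7 = 3360.
Solve by successive substitution. Start with x ≡ 10 (mod 15).
  Combine with x ≡ 25 (mod 32): write x = 10 + 15·t and require 10 + 15·t ≡ 25 (mod 32), i.e. 15·t ≡ 25 − 10 ≡ 15 (mod 32). Since 15^(−1) ≡ 15 (mod 32), t ≡ 15·15 ≡ 1 (mod 32). So x ≡ 10 + 15·1 = 25 (mod 480).
  Combine with x ≡ 3 (mod 7): write x = 25 + 480·t and require 25 + 480·t ≡ 3 (mod 7), i.e. 480·t ≡ 3 − 25 ≡ 6 (mod 7). Since 480^(−1) ≡ 2 (mod 7) (480 ≡ 4 (mod 7)), t ≡ 2·6 ≡ 5 (mod 7). So x ≡ 25 + 480·5 = 2425 (mod 3360).
Unique solution in [0, 3360): x = 2425.

Final answer: x ≡ 2425 (mod 3360); the representative in [0, 3360) is 2425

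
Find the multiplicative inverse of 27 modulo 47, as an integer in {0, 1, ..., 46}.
Apply the extended Euclidean algorithm to (47, 27), tracking rows (r, s, t) with s·47 + t·27 = r. Each division r_prev = q·r_cur + r_new produces the new row as (previous row) − q·(current row):
  row A: (47, 1, 0)   [1·47 + 0·27 = 47]
  row B: (27, 0, 1)   [0·47 + 1·27 = 27]
  47 = 1·27 + 20   → row C = row A − 1·row B = (20, 1, −1)   [check: 1·47 − 1·27 = 20]
  27 = 1·20 + 7   → row D = row B − 1·row C = (7, −1, 2)   [check: −1·47 + 2·27 = 7]
  20 = 2·7 + 6   → row E = row C − 2·row D = (6, 3, −5)   [check: 3·47 − 5·27 = 6]
  7 = 1·6 + 1   → row F = row D − 1·row E = (1, −4, 7)   [check: −4·47 + 7·27 = 1]
  6 = 6·1 + 0   → remainder 0, stop. gcd = 1 (last nonzero row F).
The gcd is 1, so 27 is invertible mod 47. The last nonzero row gives −4·47 + 7·27 = 1, so t = 7. So 27^(−1) ≡ 7 (mod 47). Verify: 27 · 7 = 189 ≡ 1 (mod 47). ✓

Final answer: 27^(−1) ≡ 7 (mod 47)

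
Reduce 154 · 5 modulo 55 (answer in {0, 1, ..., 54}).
Reduce the factors first: 154 ≡ 44 (mod 55), so 154 · 5 ≡ 44 · 5 (mod 55). 44 · 5 = 220. Dividing by 55: 220 = 4·55 + 0. So (154 · 5) mod 55 = 0.

Final answer: 0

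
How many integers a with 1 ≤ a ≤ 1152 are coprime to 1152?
384

The number of a ∈ {1, ..., 1152} with gcd(a, 1152) = 1 is by definition Euler's totient φ(1152). φ is multiplicative, with φ(p^e) = p^e − p^(e−1). Factorise 1152 = 2^7 · 3^2. Then
  φ(1152) = (2^7 − 2^6) · (3^2 − 3^1) = 64 · 6 = 384.
So there are 384 such integers.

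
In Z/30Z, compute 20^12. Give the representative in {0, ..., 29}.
10

Use repeated squaring. Binary(12) = 1100. Walk through the bits of the exponent 12 left-to-right: at each bit after the leading one, square the running value, then multiply by 20 if the bit is 1 (always reducing mod 30):
  bit 1 = 1 (leading): start with 20.
  bit 2 = 1: square 20^2 = 400 ≡ 10; bit is 1, so multiply 10·20 = 200 ≡ 20 (mod 30).
  bit 3 = 0: square 20^2 = 400 ≡ 10 (mod 30).
  bit 4 = 0: square 10^2 = 100 ≡ 10 (mod 30).
Final value: 20^12 ≡ 10 (mod 30).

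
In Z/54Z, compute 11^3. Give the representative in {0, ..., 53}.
Use repeated squaring. Binary(3) = 11. Walk through the bits of the exponent 3 left-to-right: at each bit after the leading one, square the running value, then multiply by 11 if the bit is 1 (always reducing mod 54):
  bit 1 = 1 (leading): start with 11.
  bit 2 = 1: square 11^2 = 121 ≡ 13; bit is 1, so multiply 13·11 = 143 ≡ 35 (mod 54).
Final value: 11^3 ≡ 35 (mod 54).

Final answer: 35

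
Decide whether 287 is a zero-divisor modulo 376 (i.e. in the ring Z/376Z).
NO

gcd(287, 376) = 1, so 287 is a unit in Z/376Z (it has a multiplicative inverse). A unit cannot be a zero-divisor: if 287·b ≡ 0 then multiplying both sides by 287^(−1) gives b ≡ 0. So 287 is not a zero-divisor.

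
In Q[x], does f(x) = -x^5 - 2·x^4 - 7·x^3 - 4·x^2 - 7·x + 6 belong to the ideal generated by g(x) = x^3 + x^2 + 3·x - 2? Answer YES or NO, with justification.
In Q[x] the ideal (g) consists of all multiples of g, so f ∈ (g) iff g | f, i.e. iff the remainder of f on division by g is 0. Divide f by g (g is monic, so eliminate the leading term of the running remainder at each step):
  leading term -x^5: subtract (-x^2)·g(x) = -x^5 - x^4 - 3·x^3 + 2·x^2, leaving -x^4 - 4·x^3 - 6·x^2 - 7·x + 6
  leading term -x^4: subtract (-x)·g(x) = -x^4 - x^3 - 3·x^2 + 2·x, leaving -3·x^3 - 3·x^2 - 9·x + 6
  leading term -3·x^3: subtract (-3)·g(x) = -3·x^3 - 3·x^2 - 9·x + 6, leaving 0
The remainder is 0, so f(x) = g(x) · h(x) with h(x) = -x^2 - x - 3. Hence g | f, i.e. f ∈ (g).

Final answer: YES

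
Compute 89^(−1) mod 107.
Apply the extended Euclidean algorithm to (107, 89), tracking rows (r, s, t) with s·107 + t·89 = r. Each division r_prev = q·r_cur + r_new produces the new row as (previous row) − q·(current row):
  row A: (107, 1, 0)   [1·107 + 0·89 = 107]
  row B: (89, 0, 1)   [0·107 + 1·89 = 89]
  107 = 1·89 + 18   → row C = row A − 1·row B = (18, 1, −1)   [check: 1·107 − 1·89 = 18]
  89 = 4·18 + 17   → row D = row B − 4·row C = (17, −4, 5)   [check: −4·107 + 5·89 = 17]
  18 = 1·17 + 1   → row E = row C − 1·row D = (1, 5, −6)   [check: 5·107 − 6·89 = 1]
  17 = 17·1 + 0   → remainder 0, stop. gcd = 1 (last nonzero row E).
The gcd is 1, so 89 is invertible mod 107. The last nonzero row gives 5·107 − 6·89 = 1, so t = −6. So 89^(−1) ≡ −6 ≡ 101 (mod 107). Verify: 89 · 101 = 8989 ≡ 1 (mod 107). ✓

Final answer: 89^(−1) ≡ 101 (mod 107)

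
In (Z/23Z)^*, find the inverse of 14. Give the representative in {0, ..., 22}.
14^(−1) ≡ 5 (mod 23)

Apply the extended Euclidean algorithm to (23, 14), tracking rows (r, s, t) with s·23 + t·14 = r. Each division r_prev = q·r_cur + r_new produces the new row as (previous row) − q·(current row):
  row A: (23, 1, 0)   [1·23 + 0·14 = 23]
  row B: (14, 0, 1)   [0·23 + 1·14 = 14]
  23 = 1·14 + 9   → row C = row A − 1·row B = (9, 1, −1)   [check: 1·23 − 1·14 = 9]
  14 = 1·9 + 5   → row D = row B − 1·row C = (5, −1, 2)   [check: −1·23 + 2·14 = 5]
  9 = 1·5 + 4   → row E = row C − 1·row D = (4, 2, −3)   [check: 2·23 − 3·14 = 4]
  5 = 1·4 + 1   → row F = row D − 1·row E = (1, −3, 5)   [check: −3·23 + 5·14 = 1]
  4 = 4·1 + 0   → remainder 0, stop. gcd = 1 (last nonzero row F).
The gcd is 1, so 14 is invertible mod 23. The last nonzero row gives −3·23 + 5·14 = 1, so t = 5. So 14^(−1) ≡ 5 (mod 23). Verify: 14 · 5 = 70 ≡ 1 (mod 23). ✓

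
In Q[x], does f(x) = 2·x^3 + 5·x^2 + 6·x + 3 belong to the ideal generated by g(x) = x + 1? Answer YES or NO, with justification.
In Q[x] the ideal (g) consists of all multiples of g, so f ∈ (g) iff g | f, i.e. iff the remainder of f on division by g is 0. Divide f by g (g is monic, so eliminate the leading term of the running remainder at each step):
  leading term 2·x^3: subtract (2·x^2)·g(x) = 2·x^3 + 2·x^2, leaving 3·x^2 + 6·x + 3
  leading term 3·x^2: subtract (3·x)·g(x) = 3·x^2 + 3·x, leaving 3·x + 3
  leading term 3·x: subtract (3)·g(x) = 3·x + 3, leaving 0
The remainder is 0, so f(x) = g(x) · h(x) with h(x) = 2·x^2 + 3·x + 3. Hence g | f, i.e. f ∈ (g).

Final answer: YES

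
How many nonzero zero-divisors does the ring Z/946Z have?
Z/946Z has 525 nonzero zero-divisors

In Z/946Z each nonzero element is either a unit (gcd with 946 is 1) or a zero-divisor (gcd > 1). The number of units is φ(946): factorise 946 = 2 · 11 · 43, so φ(946) = (2 − 1) · (11 − 1) · (43 − 1) = 1 · 10 · 42 = 420. The nonzero elements number 946 − 1 = 945. Hence the nonzero zero-divisors number 945 − 420 = 525.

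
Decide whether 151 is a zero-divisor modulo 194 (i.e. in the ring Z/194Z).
gcd(151, 194) = 1, so 151 is a unit in Z/194Z (it has a multiplicative inverse). A unit cannot be a zero-divisor: if 151·b ≡ 0 then multiplying both sides by 151^(−1) gives b ≡ 0. So 151 is not a zero-divisor.

Final answer: NO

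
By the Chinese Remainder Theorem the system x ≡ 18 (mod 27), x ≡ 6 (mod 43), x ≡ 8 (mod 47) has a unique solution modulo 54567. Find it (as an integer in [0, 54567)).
The moduli 27, 43, 47 are pairwise coprime, so by the CRT there is a unique solution mod 27·43·47 = 54567.
Solve by successive substitution. Start with x ≡ 18 (mod 27).
  Combine with x ≡ 6 (mod 43): write x = 18 + 27·t and require 18 + 27·t ≡ 6 (mod 43), i.e. 27·t ≡ 6 − 18 ≡ 31 (mod 43). Since 27^(−1) ≡ 8 (mod 43), t ≡ 8·31 ≡ 33 (mod 43). So x ≡ 18 + 27·33 = 909 (mod 1161).
  Combine with x ≡ 8 (mod 47): write x = 909 + 1161·t and require 909 + 1161·t ≡ 8 (mod 47), i.e. 1161·t ≡ 8 − 909 ≡ 39 (mod 47). Since 1161^(−1) ≡ 10 (mod 47) (1161 ≡ 33 (mod 47)), t ≡ 10·39 ≡ 14 (mod 47). So x ≡ 909 + 1161·14 = 17163 (mod 54567).
Unique solution in [0, 54567): x = 17163.

Final answer: x ≡ 17163 (mod 54567); the representative in [0, 54567) is 17163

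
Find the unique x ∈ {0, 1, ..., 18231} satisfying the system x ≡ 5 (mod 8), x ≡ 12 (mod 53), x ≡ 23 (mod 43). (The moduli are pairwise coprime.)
x ≡ 12149 (mod 18232); the representative in [0, 18232) is 12149

The moduli 8, 53, 43 are pairwise coprime, so by the CRT there is a unique solution mod 8·53·43 = 18232.
Solve by successive substitution. Start with x ≡ 5 (mod 8).
  Combine with x ≡ 12 (mod 53): write x = 5 + 8·t and require 5 + 8·t ≡ 12 (mod 53), i.e. 8·t ≡ 12 − 5 ≡ 7 (mod 53). Since 8^(−1) ≡ 20 (mod 53), t ≡ 20·7 ≡ 34 (mod 53). So x ≡ 5 + 8·34 = 277 (mod 424).
  Combine with x ≡ 23 (mod 43): write x = 277 + 424·t and require 277 + 424·t ≡ 23 (mod 43), i.e. 424·t ≡ 23 − 277 ≡ 4 (mod 43). Since 424^(−1) ≡ 7 (mod 43) (424 ≡ 37 (mod 43)), t ≡ 7·4 ≡ 28 (mod 43). So x ≡ 277 + 424·28 = 12149 (mod 18232).
Unique solution in [0, 18232): x = 12149.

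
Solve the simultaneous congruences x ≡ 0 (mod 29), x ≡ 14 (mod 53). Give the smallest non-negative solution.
x ≡ 1392 (mod 1537); the representative in [0, 1537) is 1392

The moduli 29, 53 are pairwise coprime, so by the CRT there is a unique solution mod 29·53 = 1537.
Solve by successive substitution. Start with x ≡ 0 (mod 29).
  Combine with x ≡ 14 (mod 53): write x = 29·t and require 29·t ≡ 14 (mod 53). Since 29^(−1) ≡ 11 (mod 53), t ≡ 11·14 ≡ 48 (mod 53). So x ≡ 29·48 = 1392 (mod 1537).
Unique solution in [0, 1537): x = 1392.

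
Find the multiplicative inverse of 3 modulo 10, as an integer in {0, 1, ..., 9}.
Apply the extended Euclidean algorithm to (10, 3), tracking rows (r, s, t) with s·10 + t·3 = r. Each division r_prev = q·r_cur + r_new produces the new row as (previous row) − q·(current row):
  row A: (10, 1, 0)   [1·10 + 0·3 = 10]
  row B: (3, 0, 1)   [0·10 + 1·3 = 3]
  10 = 3·3 + 1   → row C = row A − 3·row B = (1, 1, −3)   [check: 1·10 − 3·3 = 1]
  3 = 3·1 + 0   → remainder 0, stop. gcd = 1 (last nonzero row C).
The gcd is 1, so 3 is invertible mod 10. The last nonzero row gives 1·10 − 3·3 = 1, so t = −3. So 3^(−1) ≡ −3 ≡ 7 (mod 10). Verify: 3 · 7 = 21 ≡ 1 (mod 10). ✓

Final answer: 3^(−1) ≡ 7 (mod 10)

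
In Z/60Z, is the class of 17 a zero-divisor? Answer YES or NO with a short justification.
NO

gcd(17, 60) = 1, so 17 is a unit in Z/60Z (it has a multiplicative inverse). A unit cannot be a zero-divisor: if 17·b ≡ 0 then multiplying both sides by 17^(−1) gives b ≡ 0. So 17 is not a zero-divisor.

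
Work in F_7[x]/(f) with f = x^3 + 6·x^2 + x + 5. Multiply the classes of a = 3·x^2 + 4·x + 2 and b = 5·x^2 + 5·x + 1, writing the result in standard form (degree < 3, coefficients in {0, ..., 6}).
a · b ≡ 5·x^2 + x + 4 (mod f(x))

Multiply as integer polynomials: a · b = 15·x^4 + 35·x^3 + 33·x^2 + 14·x + 2. Reducing coefficients mod 7: a · b ≡ x^4 + 5·x^2 + 2. Now divide by f(x) = x^3 + 6·x^2 + x + 5 in F_7[x], eliminating the leading term at each step:
  leading term x^4: subtract (x)·f(x) = x^4 + 6·x^3 + x^2 + 5·x, leaving x^3 + 4·x^2 + 2·x + 2 (coefficients mod 7)
  leading term x^3: subtract (1)·f(x) = x^3 + 6·x^2 + x + 5, leaving 5·x^2 + x + 4 (coefficients mod 7)
The degree is now < 3, so this is the remainder. Hence a · b ≡ 5·x^2 + x + 4 in F_7[x]/(f).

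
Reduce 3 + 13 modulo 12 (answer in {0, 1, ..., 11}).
Reduce the summands first: 13 ≡ 1 (mod 12), so 3 + 13 ≡ 3 + 1 (mod 12). 3 + 1 = 4; 4 = 0·12 + 4, so (3 + 13) mod 12 = 4.

Final answer: 4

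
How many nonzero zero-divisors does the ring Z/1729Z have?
In Z/1729Z each nonzero element is either a unit (gcd with 1729 is 1) or a zero-divisor (gcd > 1). The number of units is φ(1729): factorise 1729 = 7 · 13 · 19, so φ(1729) = (7 − 1) · (13 − 1) · (19 − 1) = 6 · 12 · 18 = 1296. The nonzero elements number 1729 − 1 = 1728. Hence the nonzero zero-divisors number 1728 − 1296 = 432.

Final answer: Z/1729Z has 432 nonzero zero-divisors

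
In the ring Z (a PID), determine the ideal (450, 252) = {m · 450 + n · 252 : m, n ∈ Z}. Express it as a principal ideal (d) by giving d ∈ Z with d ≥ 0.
In the PID Z, (a, b) is generated by gcd(a, b). Compute gcd(450, 252) with the extended Euclidean algorithm, tracking rows (r, s, t) with s·450 + t·252 = r:
  row A: (450, 1, 0)   [1·450 + 0·252 = 450]
  row B: (252, 0, 1)   [0·450 + 1·252 = 252]
  450 = 1·252 + 198   → row C = row A − 1·row B = (198, 1, −1)   [check: 1·450 − 1·252 = 198]
  252 = 1·198 + 54   → row D = row B − 1·row C = (54, −1, 2)   [check: −1·450 + 2·252 = 54]
  198 = 3·54 + 36   → row E = row C − 3·row D = (36, 4, −7)   [check: 4·450 − 7·252 = 36]
  54 = 1·36 + 18   → row F = row D − 1·row E = (18, −5, 9)   [check: −5·450 + 9·252 = 18]
  36 = 2·18 + 0   → remainder 0, stop. gcd = 18 (last nonzero row F).
So gcd(450, 252) = 18, with Bézout identity −5·450 + 9·252 = 18. Containment (⊇): the Bézout identity exhibits 18 as an element of (450, 252), giving (18) ⊆ (450, 252). Containment (⊆): since 18 | 450 and 18 | 252 (450 = 18·25, 252 = 18·14), every Z-linear combination of 450 and 252 is divisible by 18, so (450, 252) ⊆ (18). Therefore (450, 252) = (18), d = 18.

Final answer: (450, 252) = (18); d = 18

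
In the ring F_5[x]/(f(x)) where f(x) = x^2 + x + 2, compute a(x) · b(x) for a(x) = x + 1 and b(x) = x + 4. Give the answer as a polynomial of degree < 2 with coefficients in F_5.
a · b ≡ 4·x + 2 (mod f(x))

Multiply as integer polynomials: a · b = x^2 + 5·x + 4. Reducing coefficients mod 5: a · b ≡ x^2 + 4. Now divide by f(x) = x^2 + x + 2 in F_5[x], eliminating the leading term at each step:
  leading term x^2: subtract (1)·f(x) = x^2 + x + 2, leaving 4·x + 2 (coefficients mod 5)
The degree is now < 2, so this is the remainder. Hence a · b ≡ 4·x + 2 in F_5[x]/(f).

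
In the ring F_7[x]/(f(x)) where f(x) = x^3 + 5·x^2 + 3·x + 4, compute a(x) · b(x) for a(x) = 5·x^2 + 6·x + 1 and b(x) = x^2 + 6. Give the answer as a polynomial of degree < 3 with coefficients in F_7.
Multiply as integer polynomials: a · b = 5·x^4 + 6·x^3 + 31·x^2 + 36·x + 6. Reducing coefficients mod 7: a · b ≡ 5·x^4 + 6·x^3 + 3·x^2 + x + 6. Now divide by f(x) = x^3 + 5·x^2 + 3·x + 4 in F_7[x], eliminating the leading term at each step:
  leading term 5·x^4: subtract (5·x)·f(x) = 5·x^4 + 4·x^3 + x^2 + 6·x, leaving 2·x^3 + 2·x^2 + 2·x + 6 (coefficients mod 7)
  leading term 2·x^3: subtract (2)·f(x) = 2·x^3 + 3·x^2 + 6·x + 1, leaving 6·x^2 + 3·x + 5 (coefficients mod 7)
The degree is now < 3, so this is the remainder. Hence a · b ≡ 6·x^2 + 3·x + 5 in F_7[x]/(f).

Final answer: a · b ≡ 6·x^2 + 3·x + 5 (mod f(x))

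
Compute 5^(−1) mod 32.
Apply the extended Euclidean algorithm to (32, 5), tracking rows (r, s, t) with s·32 + t·5 = r. Each division r_prev = q·r_cur + r_new produces the new row as (previous row) − q·(current row):
  row A: (32, 1, 0)   [1·32 + 0·5 = 32]
  row B: (5, 0, 1)   [0·32 + 1·5 = 5]
  32 = 6·5 + 2   → row C = row A − 6·row B = (2, 1, −6)   [check: 1·32 − 6·5 = 2]
  5 = 2·2 + 1   → row D = row B − 2·row C = (1, −2, 13)   [check: −2·32 + 13·5 = 1]
  2 = 2·1 + 0   → remainder 0, stop. gcd = 1 (last nonzero row D).
The gcd is 1, so 5 is invertible mod 32. The last nonzero row gives −2·32 + 13·5 = 1, so t = 13. So 5^(−1) ≡ 13 (mod 32). Verify: 5 · 13 = 65 ≡ 1 (mod 32). ✓

Final answer: 5^(−1) ≡ 13 (mod 32)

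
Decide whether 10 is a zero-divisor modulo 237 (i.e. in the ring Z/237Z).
gcd(10, 237) = 1, so 10 is a unit in Z/237Z (it has a multiplicative inverse). A unit cannot be a zero-divisor: if 10·b ≡ 0 then multiplying both sides by 10^(−1) gives b ≡ 0. So 10 is not a zero-divisor.

Final answer: NO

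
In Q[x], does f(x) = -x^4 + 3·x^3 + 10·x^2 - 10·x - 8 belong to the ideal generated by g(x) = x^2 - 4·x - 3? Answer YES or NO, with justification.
In Q[x] the ideal (g) consists of all multiples of g, so f ∈ (g) iff g | f, i.e. iff the remainder of f on division by g is 0. Divide f by g (g is monic, so eliminate the leading term of the running remainder at each step):
  leading term -x^4: subtract (-x^2)·g(x) = -x^4 + 4·x^3 + 3·x^2, leaving -x^3 + 7·x^2 - 10·x - 8
  leading term -x^3: subtract (-x)·g(x) = -x^3 + 4·x^2 + 3·x, leaving 3·x^2 - 13·x - 8
  leading term 3·x^2: subtract (3)·g(x) = 3·x^2 - 12·x - 9, leaving 1 - x
The remainder r(x) = 1 - x ≠ 0 (and deg r < deg g), so g ∤ f, i.e. f ∉ (g).

Final answer: NO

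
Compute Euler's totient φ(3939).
φ(3939) = 2400

φ is multiplicative, with φ(p^e) = p^e − p^(e−1). Factorise 3939 = 3 · 13 · 101. Then
  φ(3939) = (3 − 1) · (13 − 1) · (101 − 1) = 2 · 12 · 100 = 2400.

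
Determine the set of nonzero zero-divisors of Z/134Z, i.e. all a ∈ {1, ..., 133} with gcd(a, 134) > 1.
nonzero zero-divisors of Z/134Z = {2, 4, 6, 8, 10, 12, 14, 16, 18, 20, 22, 24, 26, 28, 30, 32, 34, 36, 38, 40, 42, 44, 46, 48, 50, 52, 54, 56, 58, 60, 62, 64, 66, 67, 68, 70, 72, 74, 76, 78, 80, 82, 84, 86, 88, 90, 92, 94, 96, 98, 100, 102, 104, 106, 108, 110, 112, 114, 116, 118, 120, 122, 124, 126, 128, 130, 132}

An element a ∈ Z/134Z (with a ≠ 0) is a zero-divisor iff gcd(a, 134) > 1 (because a is a unit precisely when gcd(a, n) = 1, and in Z/nZ every nonzero, non-unit element is a zero-divisor). Scan a = 1, ..., 133 and keep those with gcd(a, 134) > 1:
  gcd(2, 134) = 2, gcd(4, 134) = 2, gcd(6, 134) = 2, gcd(8, 134) = 2, gcd(10, 134) = 2, gcd(12, 134) = 2, gcd(14, 134) = 2, gcd(16, 134) = 2, gcd(18, 134) = 2, gcd(20, 134) = 2, gcd(22, 134) = 2, gcd(24, 134) = 2, gcd(26, 134) = 2, gcd(28, 134) = 2, gcd(30, 134) = 2, gcd(32, 134) = 2, gcd(34, 134) = 2, gcd(36, 134) = 2, gcd(38, 134) = 2, gcd(40, 134) = 2, gcd(42, 134) = 2, gcd(44, 134) = 2, gcd(46, 134) = 2, gcd(48, 134) = 2, gcd(50, 134) = 2, gcd(52, 134) = 2, gcd(54, 134) = 2, gcd(56, 134) = 2, gcd(58, 134) = 2, gcd(60, 134) = 2, gcd(62, 134) = 2, gcd(64, 134) = 2, gcd(66, 134) = 2, gcd(67, 134) = 67, gcd(68, 134) = 2, gcd(70, 134) = 2, gcd(72, 134) = 2, gcd(74, 134) = 2, gcd(76, 134) = 2, gcd(78, 134) = 2, gcd(80, 134) = 2, gcd(82, 134) = 2, gcd(84, 134) = 2, gcd(86, 134) = 2, gcd(88, 134) = 2, gcd(90, 134) = 2, gcd(92, 134) = 2, gcd(94, 134) = 2, gcd(96, 134) = 2, gcd(98, 134) = 2, gcd(100, 134) = 2, gcd(102, 134) = 2, gcd(104, 134) = 2, gcd(106, 134) = 2, gcd(108, 134) = 2, gcd(110, 134) = 2, gcd(112, 134) = 2, gcd(114, 134) = 2, gcd(116, 134) = 2, gcd(118, 134) = 2, gcd(120, 134) = 2, gcd(122, 134) = 2, gcd(124, 134) = 2, gcd(126, 134) = 2, gcd(128, 134) = 2, gcd(130, 134) = 2, gcd(132, 134) = 2.
All other a ∈ {1, ..., 133} have gcd(a, 134) = 1 and are units. So the nonzero zero-divisors are exactly the 67 values of a appearing in this scan.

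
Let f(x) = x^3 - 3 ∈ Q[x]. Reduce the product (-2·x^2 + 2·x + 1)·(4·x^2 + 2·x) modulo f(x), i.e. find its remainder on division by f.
First multiply in Q[x] without reducing: a · b = -8·x^4 + 4·x^3 + 8·x^2 + 2·x. Now divide by f(x) = x^3 - 3, eliminating the leading term at each step:
  leading term -8·x^4: subtract (-8·x)·f(x) = -8·x^4 + 24·x, leaving 4·x^3 + 8·x^2 - 22·x
  leading term 4·x^3: subtract (4)·f(x) = 4·x^3 - 12, leaving 8·x^2 - 22·x + 12
The degree is now < 3, so this is the remainder. Hence a · b ≡ 8·x^2 - 22·x + 12 in Q[x]/(f).

Final answer: a · b ≡ 8·x^2 - 22·x + 12 (mod f(x))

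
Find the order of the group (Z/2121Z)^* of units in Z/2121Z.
|(Z/2121Z)^*| = 1200

(Z/2121Z)^* consists of the classes a with gcd(a, 2121) = 1, so its order is φ(2121). φ is multiplicative, with φ(p^e) = p^e − p^(e−1). Factorise 2121 = 3 · 7 · 101. Then
  φ(2121) = (3 − 1) · (7 − 1) · (101 − 1) = 2 · 6 · 100 = 1200.
Thus |(Z/2121Z)^*| = 1200.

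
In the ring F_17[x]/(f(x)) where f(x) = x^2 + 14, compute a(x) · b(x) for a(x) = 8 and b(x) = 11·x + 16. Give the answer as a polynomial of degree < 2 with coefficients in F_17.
Multiply as integer polynomials: a · b = 88·x + 128. Reducing coefficients mod 17: a · b ≡ 3·x + 9. This already has degree < 2, so no reduction by f is needed. Hence a · b ≡ 3·x + 9 in F_17[x]/(f).

Final answer: a · b ≡ 3·x + 9 (mod f(x))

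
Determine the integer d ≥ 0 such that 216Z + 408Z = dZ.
In the PID Z, (a, b) is generated by gcd(a, b). Compute gcd(408, 216) with the extended Euclidean algorithm, tracking rows (r, s, t) with s·408 + t·216 = r:
  row A: (408, 1, 0)   [1·408 + 0·216 = 408]
  row B: (216, 0, 1)   [0·408 + 1·216 = 216]
  408 = 1·216 + 192   → row C = row A − 1·row B = (192, 1, −1)   [check: 1·408 − 1·216 = 192]
  216 = 1·192 + 24   → row D = row B − 1·row C = (24, −1, 2)   [check: −1·408 + 2·216 = 24]
  192 = 8·24 + 0   → remainder 0, stop. gcd = 24 (last nonzero row D).
So gcd(216, 408) = 24, with Bézout identity −1·408 + 2·216 = 24. Containment (⊇): the Bézout identity exhibits 24 as an element of (216, 408), giving (24) ⊆ (216, 408). Containment (⊆): since 24 | 216 and 24 | 408 (216 = 24·9, 408 = 24·17), every Z-linear combination of 216 and 408 is divisible by 24, so (216, 408) ⊆ (24). Therefore (216, 408) = (24), d = 24.

Final answer: (216, 408) = (24); d = 24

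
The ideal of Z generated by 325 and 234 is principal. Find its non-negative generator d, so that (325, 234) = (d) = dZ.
(325, 234) = (13); d = 13

In the PID Z, (a, b) is generated by gcd(a, b). Compute gcd(325, 234) with the extended Euclidean algorithm, tracking rows (r, s, t) with s·325 + t·234 = r:
  row A: (325, 1, 0)   [1·325 + 0·234 = 325]
  row B: (234, 0, 1)   [0·325 + 1·234 = 234]
  325 = 1·234 + 91   → row C = row A − 1·row B = (91, 1, −1)   [check: 1·325 − 1·234 = 91]
  234 = 2·91 + 52   → row D = row B − 2·row C = (52, −2, 3)   [check: −2·325 + 3·234 = 52]
  91 = 1·52 + 39   → row E = row C − 1·row D = (39, 3, −4)   [check: 3·325 − 4·234 = 39]
  52 = 1·39 + 13   → row F = row D − 1·row E = (13, −5, 7)   [check: −5·325 + 7·234 = 13]
  39 = 3·13 + 0   → remainder 0, stop. gcd = 13 (last nonzero row F).
So gcd(325, 234) = 13, with Bézout identity −5·325 + 7·234 = 13. Containment (⊇): the Bézout identity exhibits 13 as an element of (325, 234), giving (13) ⊆ (325, 234). Containment (⊆): since 13 | 325 and 13 | 234 (325 = 13·25, 234 = 13·18), every Z-linear combination of 325 and 234 is divisible by 13, so (325, 234) ⊆ (13). Therefore (325, 234) = (13), d = 13.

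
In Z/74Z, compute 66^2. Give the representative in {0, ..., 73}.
Use repeated squaring. Binary(2) = 10. Walk through the bits of the exponent 2 left-to-right: at each bit after the leading one, square the running value, then multiply by 66 if the bit is 1 (always reducing mod 74):
  bit 1 = 1 (leading): start with 66.
  bit 2 = 0: square 66^2 = 4356 ≡ 64 (mod 74).
Final value: 66^2 ≡ 64 (mod 74).

Final answer: 64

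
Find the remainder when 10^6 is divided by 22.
12

Use repeated squaring. Binary(6) = 110. Walk through the bits of the exponent 6 left-to-right: at each bit after the leading one, square the running value, then multiply by 10 if the bit is 1 (always reducing mod 22):
  bit 1 = 1 (leading): start with 10.
  bit 2 = 1: square 10^2 = 100 ≡ 12; bit is 1, so multiply 12·10 = 120 ≡ 10 (mod 22).
  bit 3 = 0: square 10^2 = 100 ≡ 12 (mod 22).
Final value: 10^6 ≡ 12 (mod 22).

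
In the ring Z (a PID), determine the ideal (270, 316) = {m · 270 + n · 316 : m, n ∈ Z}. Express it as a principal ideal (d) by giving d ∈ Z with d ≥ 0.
(270, 316) = (2); d = 2

In the PID Z, (a, b) is generated by gcd(a, b). Compute gcd(316, 270) with the extended Euclidean algorithm, tracking rows (r, s, t) with s·316 + t·270 = r:
  row A: (316, 1, 0)   [1·316 + 0·270 = 316]
  row B: (270, 0, 1)   [0·316 + 1·270 = 270]
  316 = 1·270 + 46   → row C = row A − 1·row B = (46, 1, −1)   [check: 1·316 − 1·270 = 46]
  270 = 5·46 + 40   → row D = row B − 5·row C = (40, −5, 6)   [check: −5·316 + 6·270 = 40]
  46 = 1·40 + 6   → row E = row C − 1·row D = (6, 6, −7)   [check: 6·316 − 7·270 = 6]
  40 = 6·6 + 4   → row F = row D − 6·row E = (4, −41, 48)   [check: −41·316 + 48·270 = 4]
  6 = 1·4 + 2   → row G = row E − 1·row F = (2, 47, −55)   [check: 47·316 − 55·270 = 2]
  4 = 2·2 + 0   → remainder 0, stop. gcd = 2 (last nonzero row G).
So gcd(270, 316) = 2, with Bézout identity 47·316 − 55·270 = 2. Containment (⊇): the Bézout identity exhibits 2 as an element of (270, 316), giving (2) ⊆ (270, 316). Containment (⊆): since 2 | 270 and 2 | 316 (270 = 2·135, 316 = 2·158), every Z-linear combination of 270 and 316 is divisible by 2, so (270, 316) ⊆ (2). Therefore (270, 316) = (2), d = 2.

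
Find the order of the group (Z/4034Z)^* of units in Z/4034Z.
|(Z/4034Z)^*| = 2016

(Z/4034Z)^* consists of the classes a with gcd(a, 4034) = 1, so its order is φ(4034). φ is multiplicative, with φ(p^e) = p^e − p^(e−1). Factorise 4034 = 2 · 2017. Then
  φ(4034) = (2 − 1) · (2017 − 1) = 1 · 2016 = 2016.
Thus |(Z/4034Z)^*| = 2016.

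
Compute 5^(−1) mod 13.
Apply the extended Euclidean algorithm to (13, 5), tracking rows (r, s, t) with s·13 + t·5 = r. Each division r_prev = q·r_cur + r_new produces the new row as (previous row) − q·(current row):
  row A: (13, 1, 0)   [1·13 + 0·5 = 13]
  row B: (5, 0, 1)   [0·13 + 1·5 = 5]
  13 = 2·5 + 3   → row C = row A − 2·row B = (3, 1, −2)   [check: 1·13 − 2·5 = 3]
  5 = 1·3 + 2   → row D = row B − 1·row C = (2, −1, 3)   [check: −1·13 + 3·5 = 2]
  3 = 1·2 + 1   → row E = row C − 1·row D = (1, 2, −5)   [check: 2·13 − 5·5 = 1]
  2 = 2·1 + 0   → remainder 0, stop. gcd = 1 (last nonzero row E).
The gcd is 1, so 5 is invertible mod 13. The last nonzero row gives 2·13 − 5·5 = 1, so t = −5. So 5^(−1) ≡ −5 ≡ 8 (mod 13). Verify: 5 · 8 = 40 ≡ 1 (mod 13). ✓

Final answer: 5^(−1) ≡ 8 (mod 13)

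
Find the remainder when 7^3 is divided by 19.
Use repeated squaring. Binary(3) = 11. Walk through the bits of the exponent 3 left-to-right: at each bit after the leading one, square the running value, then multiply by 7 if the bit is 1 (always reducing mod 19):
  bit 1 = 1 (leading): start with 7.
  bit 2 = 1: square 7^2 = 49 ≡ 11; bit is 1, so multiply 11·7 = 77 ≡ 1 (mod 19).
Final value: 7^3 ≡ 1 (mod 19).

Final answer: 1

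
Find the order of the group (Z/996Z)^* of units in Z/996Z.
(Z/996Z)^* consists of the classes a with gcd(a, 996) = 1, so its order is φ(996). φ is multiplicative, with φ(p^e) = p^e − p^(e−1). Factorise 996 = 2^2 · 3 · 83. Then
  φ(996) = (2^2 − 2^1) · (3 − 1) · (83 − 1) = 2 · 2 · 82 = 328.
Thus |(Z/996Z)^*| = 328.

Final answer: |(Z/996Z)^*| = 328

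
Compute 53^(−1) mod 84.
53^(−1) ≡ 65 (mod 84)

Apply the extended Euclidean algorithm to (84, 53), tracking rows (r, s, t) with s·84 + t·53 = r. Each division r_prev = q·r_cur + r_new produces the new row as (previous row) − q·(current row):
  row A: (84, 1, 0)   [1·84 + 0·53 = 84]
  row B: (53, 0, 1)   [0·84 + 1·53 = 53]
  84 = 1·53 + 31   → row C = row A − 1·row B = (31, 1, −1)   [check: 1·84 − 1·53 = 31]
  53 = 1·31 + 22   → row D = row B − 1·row C = (22, −1, 2)   [check: −1·84 + 2·53 = 22]
  31 = 1·22 + 9   → row E = row C − 1·row D = (9, 2, −3)   [check: 2·84 − 3·53 = 9]
  22 = 2·9 + 4   → row F = row D − 2·row E = (4, −5, 8)   [check: −5·84 + 8·53 = 4]
  9 = 2·4 + 1   → row G = row E − 2·row F = (1, 12, −19)   [check: 12·84 − 19·53 = 1]
  4 = 4·1 + 0   → remainder 0, stop. gcd = 1 (last nonzero row G).
The gcd is 1, so 53 is invertible mod 84. The last nonzero row gives 12·84 − 19·53 = 1, so t = −19. So 53^(−1) ≡ −19 ≡ 65 (mod 84). Verify: 53 · 65 = 3445 ≡ 1 (mod 84). ✓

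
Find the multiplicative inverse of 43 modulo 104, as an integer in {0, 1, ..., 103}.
Apply the extended Euclidean algorithm to (104, 43), tracking rows (r, s, t) with s·104 + t·43 = r. Each division r_prev = q·r_cur + r_new produces the new row as (previous row) − q·(current row):
  row A: (104, 1, 0)   [1·104 + 0·43 = 104]
  row B: (43, 0, 1)   [0·104 + 1·43 = 43]
  104 = 2·43 + 18   → row C = row A − 2·row B = (18, 1, −2)   [check: 1·104 − 2·43 = 18]
  43 = 2·18 + 7   → row D = row B − 2·row C = (7, −2, 5)   [check: −2·104 + 5·43 = 7]
  18 = 2·7 + 4   → row E = row C − 2·row D = (4, 5, −12)   [check: 5·104 − 12·43 = 4]
  7 = 1·4 + 3   → row F = row D − 1·row E = (3, −7, 17)   [check: −7·104 + 17·43 = 3]
  4 = 1·3 + 1   → row G = row E − 1·row F = (1, 12, −29)   [check: 12·104 − 29·43 = 1]
  3 = 3·1 + 0   → remainder 0, stop. gcd = 1 (last nonzero row G).
The gcd is 1, so 43 is invertible mod 104. The last nonzero row gives 12·104 − 29·43 = 1, so t = −29. So 43^(−1) ≡ −29 ≡ 75 (mod 104). Verify: 43 · 75 = 3225 ≡ 1 (mod 104). ✓

Final answer: 43^(−1) ≡ 75 (mod 104)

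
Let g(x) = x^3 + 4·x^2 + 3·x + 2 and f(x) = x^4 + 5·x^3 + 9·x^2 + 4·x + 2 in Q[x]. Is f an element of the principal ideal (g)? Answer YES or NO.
In Q[x] the ideal (g) consists of all multiples of g, so f ∈ (g) iff g | f, i.e. iff the remainder of f on division by g is 0. Divide f by g (g is monic, so eliminate the leading term of the running remainder at each step):
  leading term x^4: subtract (x)·g(x) = x^4 + 4·x^3 + 3·x^2 + 2·x, leaving x^3 + 6·x^2 + 2·x + 2
  leading term x^3: subtract (1)·g(x) = x^3 + 4·x^2 + 3·x + 2, leaving 2·x^2 - x
The remainder r(x) = 2·x^2 - x ≠ 0 (and deg r < deg g), so g ∤ f, i.e. f ∉ (g).

Final answer: NO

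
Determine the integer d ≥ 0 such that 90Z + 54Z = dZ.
(90, 54) = (18); d = 18

In the PID Z, (a, b) is generated by gcd(a, b). Compute gcd(90, 54) with the extended Euclidean algorithm, tracking rows (r, s, t) with s·90 + t·54 = r:
  row A: (90, 1, 0)   [1·90 + 0·54 = 90]
  row B: (54, 0, 1)   [0·90 + 1·54 = 54]
  90 = 1·54 + 36   → row C = row A − 1·row B = (36, 1, −1)   [check: 1·90 − 1·54 = 36]
  54 = 1·36 + 18   → row D = row B − 1·row C = (18, −1, 2)   [check: −1·90 + 2·54 = 18]
  36 = 2·18 + 0   → remainder 0, stop. gcd = 18 (last nonzero row D).
So gcd(90, 54) = 18, with Bézout identity −1·90 + 2·54 = 18. Containment (⊇): the Bézout identity exhibits 18 as an element of (90, 54), giving (18) ⊆ (90, 54). Containment (⊆): since 18 | 90 and 18 | 54 (90 = 18·5, 54 = 18·3), every Z-linear combination of 90 and 54 is divisible by 18, so (90, 54) ⊆ (18). Therefore (90, 54) = (18), d = 18.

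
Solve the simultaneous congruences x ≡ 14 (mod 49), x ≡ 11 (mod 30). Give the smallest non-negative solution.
The moduli 49, 30 are pairwise coprime, so by the CRT there is a unique solution mod 49·30 = 1470.
Solve by successive substitution. Start with x ≡ 14 (mod 49).
  Combine with x ≡ 11 (mod 30): write x = 14 + 49·t and require 14 + 49·t ≡ 11 (mod 30), i.e. 49·t ≡ 11 − 14 ≡ 27 (mod 30). Since 49^(−1) ≡ 19 (mod 30) (49 ≡ 19 (mod 30)), t ≡ 19·27 ≡ 3 (mod 30). So x ≡ 14 + 49·3 = 161 (mod 1470).
Unique solution in [0, 1470): x = 161.

Final answer: x ≡ 161 (mod 1470); the representative in [0, 1470) is 161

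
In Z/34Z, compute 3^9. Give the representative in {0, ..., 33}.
Use repeated squaring. Binary(9) = 1001. Walk through the bits of the exponent 9 left-to-right: at each bit after the leading one, square the running value, then multiply by 3 if the bit is 1 (always reducing mod 34):
  bit 1 = 1 (leading): start with 3.
  bit 2 = 0: square 3^2 = 9 (mod 34).
  bit 3 = 0: square 9^2 = 81 ≡ 13 (mod 34).
  bit 4 = 1: square 13^2 = 169 ≡ 33; bit is 1, so multiply 33·3 = 99 ≡ 31 (mod 34).
Final value: 3^9 ≡ 31 (mod 34).

Final answer: 31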